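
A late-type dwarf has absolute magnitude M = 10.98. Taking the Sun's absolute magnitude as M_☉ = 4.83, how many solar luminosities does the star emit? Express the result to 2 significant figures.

L/L_☉ ≈ 3.5×10^-3

M − M_☉ = 10.98 − 4.83 = 6.150
L/L_☉ = 10^(−0.4 (M − M_☉)) = 10^-2.460 = 3.467×10^-3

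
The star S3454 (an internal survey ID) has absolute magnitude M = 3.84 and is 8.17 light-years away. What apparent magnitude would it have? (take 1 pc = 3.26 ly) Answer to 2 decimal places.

m ≈ 0.84

d = 8.17 ly / 3.26 = 2.506 pc
m = M + 5 log₁₀ d − 5 = 3.84 + 5·0.3990 − 5 = 0.835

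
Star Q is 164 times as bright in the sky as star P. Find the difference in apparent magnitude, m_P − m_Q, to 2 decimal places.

m_P − m_Q ≈ 5.54

Pogson: Δm = −2.5 log₁₀(ratio) = −2.5 log₁₀(164) = −2.5 × 2.2148 = -5.537
Star Q is brighter so has the smaller magnitude: m_P − m_Q is positive.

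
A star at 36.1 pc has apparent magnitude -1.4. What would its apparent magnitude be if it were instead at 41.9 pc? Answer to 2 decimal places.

m ≈ -1.08

Flux ∝ 1/d², so Δm = 5 log₁₀(d₂/d₁) = 5 log₁₀(41.9/36.1) = 0.324
m₂ = m₁ + Δm = -1.4 + (0.324) = -1.076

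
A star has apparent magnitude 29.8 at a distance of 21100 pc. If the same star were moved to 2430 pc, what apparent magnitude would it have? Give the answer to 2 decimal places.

m ≈ 25.11

Flux ∝ 1/d², so Δm = 5 log₁₀(d₂/d₁) = 5 log₁₀(2430/21100) = -4.693
m₂ = m₁ + Δm = 29.8 + (-4.693) = 25.107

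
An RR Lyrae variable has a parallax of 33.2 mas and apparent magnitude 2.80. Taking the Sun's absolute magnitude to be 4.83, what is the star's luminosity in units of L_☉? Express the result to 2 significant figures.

d = 1/p = 1000/33.2 mas = 30.12 pc
M = m − 5 log₁₀ d + 5 = 2.80 − 5·1.4789 + 5 = 0.406
M − M_☉ = 0.406 − 4.83 = -4.424
L/L_☉ = 10^(−0.4 × -4.424) = 58.85

L/L_☉ ≈ 59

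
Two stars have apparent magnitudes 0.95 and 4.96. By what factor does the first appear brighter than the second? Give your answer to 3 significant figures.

Magnitude difference = -4.01
Flux ratio = 10^(−0.4 Δm) = 10^(−0.4 × -4.01) = 10^1.604 = 40.18

40.2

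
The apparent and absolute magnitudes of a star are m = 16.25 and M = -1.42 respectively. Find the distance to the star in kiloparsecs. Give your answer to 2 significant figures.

d ≈ 34 kpc

Distance modulus: m − M = 16.25 − (-1.42) = 17.670
m − M = 5 log₁₀ d − 5
log₁₀ d = (m − M)/5 + 1 = 4.5340
d = 10^4.5340 = 34200 pc
= 34.20 kpc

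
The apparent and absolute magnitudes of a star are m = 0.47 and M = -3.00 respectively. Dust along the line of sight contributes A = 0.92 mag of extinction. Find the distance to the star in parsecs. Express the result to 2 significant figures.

d ≈ 32 pc

m − M = 5 log₁₀(d/10 pc) + A  ⇒  0.47 − (-3.00) − 0.92 = 5 log₁₀(d/10)
2.550 = 5 log₁₀(d/10)
log₁₀ d = (m − M − A)/5 + 1 = 1.5100
d = 10^1.5100 = 32.36 pc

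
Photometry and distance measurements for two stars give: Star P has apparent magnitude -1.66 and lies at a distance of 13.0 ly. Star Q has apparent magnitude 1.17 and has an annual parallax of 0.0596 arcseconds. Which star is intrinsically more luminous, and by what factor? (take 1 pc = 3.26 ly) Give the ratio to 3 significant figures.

Star Q is more luminous, by a factor of 1.31.

Star P: d = 13.0 ly / 3.26 = 3.988 pc
Star P: M = m − 5 log₁₀ d + 5 = -1.66 − 5·0.6007 + 5 = 0.336
Star Q: d = 1/p = 1/0.0596″ = 16.78 pc
Star Q: M = m − 5 log₁₀ d + 5 = 1.17 − 5·1.2248 + 5 = 0.046
ΔM = M_P − M_Q = 0.336 − (0.046) = 0.290; smaller M is more luminous → Star Q.
L ratio = 10^(0.4 |ΔM|) = 10^0.116 = 1.306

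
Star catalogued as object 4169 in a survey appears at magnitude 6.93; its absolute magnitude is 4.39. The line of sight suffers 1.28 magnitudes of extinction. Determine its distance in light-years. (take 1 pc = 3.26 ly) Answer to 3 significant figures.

m − M = 5 log₁₀(d/10 pc) + A  ⇒  6.93 − (4.39) − 1.28 = 5 log₁₀(d/10)
1.260 = 5 log₁₀(d/10)
log₁₀ d = (m − M − A)/5 + 1 = 1.2520
d = 10^1.2520 = 17.86 pc
= 58.24 ly

d ≈ 58.2 ly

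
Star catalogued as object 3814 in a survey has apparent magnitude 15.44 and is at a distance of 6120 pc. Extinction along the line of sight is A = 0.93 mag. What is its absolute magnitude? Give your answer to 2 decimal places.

M ≈ 0.58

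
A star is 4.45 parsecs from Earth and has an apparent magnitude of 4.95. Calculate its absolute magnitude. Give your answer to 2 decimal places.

5 log₁₀(d/10 pc) = 5 log₁₀(4.450) − 5 = -1.758
M = m − 5 log₁₀(d/10) = 4.95 + 1.758 = 6.708

M ≈ 6.71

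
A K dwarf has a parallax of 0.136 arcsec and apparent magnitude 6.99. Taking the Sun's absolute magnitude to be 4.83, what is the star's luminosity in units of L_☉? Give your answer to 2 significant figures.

L/L_☉ ≈ 0.074

d = 1/p = 1/0.136″ = 7.353 pc
M = m − 5 log₁₀ d + 5 = 6.99 − 5·0.8665 + 5 = 7.658
M − M_☉ = 7.658 − 4.83 = 2.828
L/L_☉ = 10^(−0.4 × 2.828) = 0.07395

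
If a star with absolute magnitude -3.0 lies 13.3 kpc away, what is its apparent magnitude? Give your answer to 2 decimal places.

m ≈ 12.62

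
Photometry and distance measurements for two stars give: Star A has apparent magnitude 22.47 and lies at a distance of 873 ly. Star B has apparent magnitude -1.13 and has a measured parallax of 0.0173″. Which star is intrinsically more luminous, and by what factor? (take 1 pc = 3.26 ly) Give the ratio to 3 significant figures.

Star B is more luminous, by a factor of 1.28×10^8.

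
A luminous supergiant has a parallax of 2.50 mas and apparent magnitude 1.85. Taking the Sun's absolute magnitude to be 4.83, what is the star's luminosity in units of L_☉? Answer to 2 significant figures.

d = 1/p = 1000/2.50 mas = 400.0 pc
M = m − 5 log₁₀ d + 5 = 1.85 − 5·2.6021 + 5 = -6.160
M − M_☉ = -6.160 − 4.83 = -10.990
L/L_☉ = 10^(−0.4 × -10.990) = 24900

L/L_☉ ≈ 25000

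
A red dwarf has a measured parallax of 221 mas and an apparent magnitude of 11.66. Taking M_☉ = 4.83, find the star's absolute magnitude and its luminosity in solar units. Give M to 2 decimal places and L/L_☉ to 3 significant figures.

d = 1/p = 1000/221 mas = 4.525 pc
M = m − 5 log₁₀ d + 5 = 11.66 − 5·0.6556 + 5 = 13.382
M − M_☉ = 13.382 − 4.83 = 8.552
L/L_☉ = 10^(−0.4 × 8.552) = 3.795×10^-4

M ≈ 13.38; L/L_☉ ≈ 3.80×10^-4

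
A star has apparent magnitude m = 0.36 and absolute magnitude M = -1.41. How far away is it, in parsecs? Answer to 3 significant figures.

d ≈ 22.6 pc

Distance modulus: m − M = 0.36 − (-1.41) = 1.770
m − M = 5 log₁₀ d − 5
log₁₀ d = (m − M)/5 + 1 = 1.3540
d = 10^1.3540 = 22.59 pc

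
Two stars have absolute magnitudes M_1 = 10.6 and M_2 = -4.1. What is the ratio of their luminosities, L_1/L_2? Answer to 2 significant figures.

L_1/L_2 ≈ 1.3×10^-6

ΔM = M_1 − M_2 = 14.7
L_1/L_2 = 10^(−0.4 ΔM) = 10^-5.880 = 1.318×10^-6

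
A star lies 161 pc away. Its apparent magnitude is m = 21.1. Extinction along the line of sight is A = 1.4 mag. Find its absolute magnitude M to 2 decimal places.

M ≈ 13.67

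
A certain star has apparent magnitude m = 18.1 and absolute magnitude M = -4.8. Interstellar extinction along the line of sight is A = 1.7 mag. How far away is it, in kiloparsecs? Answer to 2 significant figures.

d ≈ 170 kpc

m − M = 5 log₁₀(d/10 pc) + A  ⇒  18.1 − (-4.8) − 1.7 = 5 log₁₀(d/10)
21.200 = 5 log₁₀(d/10)
log₁₀ d = (m − M − A)/5 + 1 = 5.2400
d = 10^5.2400 = 173800 pc
= 173.8 kpc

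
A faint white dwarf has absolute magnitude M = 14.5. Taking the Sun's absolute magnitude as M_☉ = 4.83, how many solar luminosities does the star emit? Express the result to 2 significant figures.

L/L_☉ ≈ 1.4×10^-4

M − M_☉ = 14.5 − 4.83 = 9.670
L/L_☉ = 10^(−0.4 (M − M_☉)) = 10^-3.868 = 1.355×10^-4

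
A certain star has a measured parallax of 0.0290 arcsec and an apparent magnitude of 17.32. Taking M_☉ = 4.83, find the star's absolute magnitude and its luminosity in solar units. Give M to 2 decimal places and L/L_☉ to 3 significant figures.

M ≈ 14.63; L/L_☉ ≈ 1.20×10^-4

d = 1/p = 1/0.0290″ = 34.48 pc
M = m − 5 log₁₀ d + 5 = 17.32 − 5·1.5376 + 5 = 14.632
M − M_☉ = 14.632 − 4.83 = 9.802
L/L_☉ = 10^(−0.4 × 9.802) = 1.200×10^-4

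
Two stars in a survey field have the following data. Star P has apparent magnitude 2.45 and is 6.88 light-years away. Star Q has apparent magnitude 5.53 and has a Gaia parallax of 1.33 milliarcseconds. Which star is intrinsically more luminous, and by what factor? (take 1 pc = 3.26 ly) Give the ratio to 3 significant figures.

Star Q is more luminous, by a factor of 7440.

Star P: d = 6.88 ly / 3.26 = 2.110 pc
Star P: M = m − 5 log₁₀ d + 5 = 2.45 − 5·0.3244 + 5 = 5.828
Star Q: p = 1.33 mas = 1.33×10^-3″ → d = 1/p = 751.9 pc
Star Q: M = m − 5 log₁₀ d + 5 = 5.53 − 5·2.8761 + 5 = -3.851
ΔM = M_P − M_Q = 5.828 − (-3.851) = 9.679; smaller M is more luminous → Star Q.
L ratio = 10^(0.4 |ΔM|) = 10^3.872 = 7440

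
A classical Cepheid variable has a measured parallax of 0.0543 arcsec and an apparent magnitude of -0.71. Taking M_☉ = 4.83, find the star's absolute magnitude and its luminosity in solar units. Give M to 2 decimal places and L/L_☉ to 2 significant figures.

d = 1/p = 1/0.0543″ = 18.42 pc
M = m − 5 log₁₀ d + 5 = -0.71 − 5·1.2652 + 5 = -2.036
M − M_☉ = -2.036 − 4.83 = -6.866
L/L_☉ = 10^(−0.4 × -6.866) = 557.7

M ≈ -2.04; L/L_☉ ≈ 560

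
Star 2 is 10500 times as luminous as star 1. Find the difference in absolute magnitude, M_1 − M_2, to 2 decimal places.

M_1 − M_2 ≈ 10.05

Pogson: ΔM = −2.5 log₁₀(ratio) = −2.5 log₁₀(10500) = −2.5 × 4.0212 = -10.053
Star 2 is brighter so has the smaller magnitude: M_1 − M_2 is positive.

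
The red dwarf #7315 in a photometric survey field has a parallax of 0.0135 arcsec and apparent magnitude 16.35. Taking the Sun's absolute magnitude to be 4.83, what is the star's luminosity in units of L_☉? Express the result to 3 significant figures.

d = 1/p = 1/0.0135″ = 74.07 pc
M = m − 5 log₁₀ d + 5 = 16.35 − 5·1.8697 + 5 = 12.002
M − M_☉ = 12.002 − 4.83 = 7.172
L/L_☉ = 10^(−0.4 × 7.172) = 1.353×10^-3

L/L_☉ ≈ 1.35×10^-3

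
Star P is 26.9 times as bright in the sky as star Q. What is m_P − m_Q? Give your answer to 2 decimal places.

m_P − m_Q ≈ -3.57

Pogson: Δm = −2.5 log₁₀(ratio) = −2.5 log₁₀(26.9) = −2.5 × 1.4298 = -3.574
Star P is brighter, so it has the smaller magnitude: the difference is negative.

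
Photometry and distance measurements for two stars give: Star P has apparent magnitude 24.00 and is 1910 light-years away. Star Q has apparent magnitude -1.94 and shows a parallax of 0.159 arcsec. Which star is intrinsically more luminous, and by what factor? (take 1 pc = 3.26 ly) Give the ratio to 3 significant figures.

Star Q is more luminous, by a factor of 2.74×10^6.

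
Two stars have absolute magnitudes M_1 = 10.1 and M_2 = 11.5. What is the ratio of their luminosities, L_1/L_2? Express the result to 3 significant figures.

L_1/L_2 ≈ 3.63

ΔM = M_1 − M_2 = -1.4
L_1/L_2 = 10^(−0.4 ΔM) = 10^0.560 = 3.631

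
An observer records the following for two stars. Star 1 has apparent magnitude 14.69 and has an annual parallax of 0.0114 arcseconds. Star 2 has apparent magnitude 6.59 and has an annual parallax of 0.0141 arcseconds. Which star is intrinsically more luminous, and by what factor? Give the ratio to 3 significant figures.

Star 1: d = 1/p = 1/0.0114″ = 87.72 pc
Star 1: M = m − 5 log₁₀ d + 5 = 14.69 − 5·1.9431 + 5 = 9.975
Star 2: d = 1/p = 1/0.0141″ = 70.92 pc
Star 2: M = m − 5 log₁₀ d + 5 = 6.59 − 5·1.8508 + 5 = 2.336
ΔM = M_1 − M_2 = 9.975 − (2.336) = 7.638; smaller M is more luminous → Star 2.
L ratio = 10^(0.4 |ΔM|) = 10^3.055 = 1136

Star 2 is more luminous, by a factor of 1140.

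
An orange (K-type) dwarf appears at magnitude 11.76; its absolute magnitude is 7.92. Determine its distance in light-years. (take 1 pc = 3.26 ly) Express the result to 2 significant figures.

d ≈ 190 ly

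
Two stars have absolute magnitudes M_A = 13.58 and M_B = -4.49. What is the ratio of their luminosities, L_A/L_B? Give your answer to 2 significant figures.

ΔM = M_A − M_B = 18.07
L_A/L_B = 10^(−0.4 ΔM) = 10^-7.228 = 5.916×10^-8

L_A/L_B ≈ 5.9×10^-8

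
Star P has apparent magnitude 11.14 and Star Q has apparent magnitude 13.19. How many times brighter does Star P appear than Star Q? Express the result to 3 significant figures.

Magnitude difference = -2.05
Flux ratio = 10^(−0.4 Δm) = 10^(−0.4 × -2.05) = 10^0.820 = 6.607

6.61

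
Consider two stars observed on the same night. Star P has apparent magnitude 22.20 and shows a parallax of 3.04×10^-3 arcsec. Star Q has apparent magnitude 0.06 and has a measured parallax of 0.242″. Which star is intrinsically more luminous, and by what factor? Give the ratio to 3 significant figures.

Star P: d = 1/p = 1/3.04×10^-3″ = 328.9 pc
Star P: M = m − 5 log₁₀ d + 5 = 22.20 − 5·2.5171 + 5 = 14.614
Star Q: d = 1/p = 1/0.242″ = 4.132 pc
Star Q: M = m − 5 log₁₀ d + 5 = 0.06 − 5·0.6162 + 5 = 1.979
ΔM = M_P − M_Q = 14.614 − (1.979) = 12.635; smaller M is more luminous → Star Q.
L ratio = 10^(0.4 |ΔM|) = 10^5.054 = 113300

Star Q is more luminous, by a factor of 113000.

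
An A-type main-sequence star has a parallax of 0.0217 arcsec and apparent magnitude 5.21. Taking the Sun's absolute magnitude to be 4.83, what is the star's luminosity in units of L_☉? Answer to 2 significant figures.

L/L_☉ ≈ 15

d = 1/p = 1/0.0217″ = 46.08 pc
M = m − 5 log₁₀ d + 5 = 5.21 − 5·1.6635 + 5 = 1.892
M − M_☉ = 1.892 − 4.83 = -2.938
L/L_☉ = 10^(−0.4 × -2.938) = 14.97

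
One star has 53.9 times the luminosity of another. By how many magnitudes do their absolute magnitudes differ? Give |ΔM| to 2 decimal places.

|ΔM| ≈ 4.33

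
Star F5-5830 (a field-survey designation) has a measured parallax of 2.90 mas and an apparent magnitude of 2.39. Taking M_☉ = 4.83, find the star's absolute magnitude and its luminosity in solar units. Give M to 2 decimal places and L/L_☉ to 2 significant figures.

d = 1/p = 1000/2.90 mas = 344.8 pc
M = m − 5 log₁₀ d + 5 = 2.39 − 5·2.5376 + 5 = -5.298
M − M_☉ = -5.298 − 4.83 = -10.128
L/L_☉ = 10^(−0.4 × -10.128) = 11250

M ≈ -5.30; L/L_☉ ≈ 11000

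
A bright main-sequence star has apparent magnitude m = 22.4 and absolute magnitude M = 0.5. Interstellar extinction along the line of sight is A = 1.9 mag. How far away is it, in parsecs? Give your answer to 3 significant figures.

d ≈ 100000 pc

m − M = 5 log₁₀(d/10 pc) + A  ⇒  22.4 − (0.5) − 1.9 = 5 log₁₀(d/10)
20.000 = 5 log₁₀(d/10)
log₁₀ d = (m − M − A)/5 + 1 = 5.0000
d = 10^5.0000 = 100000 pc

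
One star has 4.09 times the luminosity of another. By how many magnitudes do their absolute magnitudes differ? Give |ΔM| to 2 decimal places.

|ΔM| ≈ 1.53

Pogson: ΔM = −2.5 log₁₀(ratio) = −2.5 log₁₀(4.09) = −2.5 × 0.6117 = -1.529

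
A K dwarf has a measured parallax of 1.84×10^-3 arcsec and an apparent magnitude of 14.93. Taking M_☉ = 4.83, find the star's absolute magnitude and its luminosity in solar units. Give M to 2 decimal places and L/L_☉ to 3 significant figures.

M ≈ 6.25; L/L_☉ ≈ 0.269

d = 1/p = 1/1.84×10^-3″ = 543.5 pc
M = m − 5 log₁₀ d + 5 = 14.93 − 5·2.7352 + 5 = 6.254
M − M_☉ = 6.254 − 4.83 = 1.424
L/L_☉ = 10^(−0.4 × 1.424) = 0.2694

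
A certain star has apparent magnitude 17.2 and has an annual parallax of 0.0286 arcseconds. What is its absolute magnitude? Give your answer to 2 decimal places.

M ≈ 14.48

d = 1/p = 1/0.0286″ = 34.97 pc
5 log₁₀(d/10 pc) = 5 log₁₀(34.97) − 5 = 2.718
M = m − 5 log₁₀(d/10) = 17.2 − 2.718 = 14.482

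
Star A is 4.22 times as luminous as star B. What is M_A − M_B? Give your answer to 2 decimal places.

Pogson: ΔM = −2.5 log₁₀(ratio) = −2.5 log₁₀(4.22) = −2.5 × 0.6253 = -1.563
Star A is brighter, so it has the smaller magnitude: the difference is negative.

M_A − M_B ≈ -1.56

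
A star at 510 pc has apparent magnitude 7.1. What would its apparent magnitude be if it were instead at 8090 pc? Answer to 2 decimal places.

Flux ∝ 1/d², so Δm = 5 log₁₀(d₂/d₁) = 5 log₁₀(8090/510) = 6.002
m₂ = m₁ + Δm = 7.1 + (6.002) = 13.102

m ≈ 13.10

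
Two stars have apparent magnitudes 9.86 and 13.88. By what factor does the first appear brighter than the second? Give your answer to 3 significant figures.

Δm = 9.86 − (13.88) = -4.02
Flux ratio = 10^(−0.4 Δm) = 10^(−0.4 × -4.02) = 10^1.608 = 40.55

40.6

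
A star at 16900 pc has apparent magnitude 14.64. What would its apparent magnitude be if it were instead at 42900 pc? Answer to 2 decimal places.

m ≈ 16.66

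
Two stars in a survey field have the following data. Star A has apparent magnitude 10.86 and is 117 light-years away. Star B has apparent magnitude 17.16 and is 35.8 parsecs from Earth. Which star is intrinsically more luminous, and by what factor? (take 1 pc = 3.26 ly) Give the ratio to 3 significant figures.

Star A: d = 117 ly / 3.26 = 35.89 pc
Star A: M = m − 5 log₁₀ d + 5 = 10.86 − 5·1.5550 + 5 = 8.085
Star B: M = m − 5 log₁₀ d + 5 = 17.16 − 5·1.5539 + 5 = 14.391
ΔM = M_A − M_B = 8.085 − (14.391) = -6.305; smaller M is more luminous → Star A.
L ratio = 10^(0.4 |ΔM|) = 10^2.522 = 332.8

Star A is more luminous, by a factor of 333.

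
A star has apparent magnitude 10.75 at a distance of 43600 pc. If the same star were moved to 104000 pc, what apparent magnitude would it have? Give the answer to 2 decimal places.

Flux ∝ 1/d², so Δm = 5 log₁₀(d₂/d₁) = 5 log₁₀(104000/43600) = 1.888
m₂ = m₁ + Δm = 10.75 + (1.888) = 12.638

m ≈ 12.64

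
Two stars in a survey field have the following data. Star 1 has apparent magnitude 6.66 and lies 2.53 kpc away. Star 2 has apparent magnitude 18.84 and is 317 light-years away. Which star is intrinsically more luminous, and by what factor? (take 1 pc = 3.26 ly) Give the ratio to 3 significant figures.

Star 1: d = 2.53 kpc = 2530 pc
Star 1: M = m − 5 log₁₀ d + 5 = 6.66 − 5·3.4031 + 5 = -5.356
Star 2: d = 317 ly / 3.26 = 97.24 pc
Star 2: M = m − 5 log₁₀ d + 5 = 18.84 − 5·1.9878 + 5 = 13.901
ΔM = M_1 − M_2 = -5.356 − (13.901) = -19.256; smaller M is more luminous → Star 1.
L ratio = 10^(0.4 |ΔM|) = 10^7.703 = 5.041×10^7

Star 1 is more luminous, by a factor of 5.04×10^7.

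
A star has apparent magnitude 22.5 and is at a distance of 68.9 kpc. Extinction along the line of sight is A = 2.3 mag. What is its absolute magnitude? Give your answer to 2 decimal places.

M ≈ 1.01

d = 68.9 kpc = 68900 pc
5 log₁₀(d/10 pc) = 5 log₁₀(68900) − 5 = 19.191
M = m − 5 log₁₀(d/10) − A = 22.5 − 19.191 − 2.3 = 1.009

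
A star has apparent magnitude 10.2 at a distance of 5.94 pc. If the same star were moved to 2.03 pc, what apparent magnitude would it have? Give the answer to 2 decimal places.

Flux ∝ 1/d², so Δm = 5 log₁₀(d₂/d₁) = 5 log₁₀(2.03/5.94) = -2.331
m₂ = m₁ + Δm = 10.2 + (-2.331) = 7.869

m ≈ 7.87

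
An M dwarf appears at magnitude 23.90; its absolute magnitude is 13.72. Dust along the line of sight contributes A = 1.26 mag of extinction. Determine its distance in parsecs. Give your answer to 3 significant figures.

d ≈ 608 pc

m − M = 5 log₁₀(d/10 pc) + A  ⇒  23.90 − (13.72) − 1.26 = 5 log₁₀(d/10)
8.920 = 5 log₁₀(d/10)
log₁₀ d = (m − M − A)/5 + 1 = 2.7840
d = 10^2.7840 = 608.1 pc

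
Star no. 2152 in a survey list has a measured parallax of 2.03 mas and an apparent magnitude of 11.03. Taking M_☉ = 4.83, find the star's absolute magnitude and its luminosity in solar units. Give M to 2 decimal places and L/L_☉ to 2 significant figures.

d = 1/p = 1000/2.03 mas = 492.6 pc
M = m − 5 log₁₀ d + 5 = 11.03 − 5·2.6925 + 5 = 2.567
M − M_☉ = 2.567 − 4.83 = -2.263
L/L_☉ = 10^(−0.4 × -2.263) = 8.035

M ≈ 2.57; L/L_☉ ≈ 8.0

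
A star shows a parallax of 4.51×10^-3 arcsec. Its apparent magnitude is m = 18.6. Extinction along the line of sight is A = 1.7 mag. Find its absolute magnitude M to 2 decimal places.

M ≈ 10.17

d = 1/p = 1/4.51×10^-3″ = 221.7 pc
5 log₁₀(d/10 pc) = 5 log₁₀(221.7) − 5 = 6.729
M = m − 5 log₁₀(d/10) − A = 18.6 − 6.729 − 1.7 = 10.171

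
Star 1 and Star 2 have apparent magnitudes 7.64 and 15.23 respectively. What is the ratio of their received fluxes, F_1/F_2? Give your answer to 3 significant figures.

Magnitude difference = -7.59
Flux ratio = 10^(−0.4 Δm) = 10^(−0.4 × -7.59) = 10^3.036 = 1086

F_1/F_2 ≈ 1090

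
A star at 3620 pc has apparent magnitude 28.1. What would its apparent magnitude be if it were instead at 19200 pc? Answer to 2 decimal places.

m ≈ 31.72

Flux ∝ 1/d², so Δm = 5 log₁₀(d₂/d₁) = 5 log₁₀(19200/3620) = 3.623
m₂ = m₁ + Δm = 28.1 + (3.623) = 31.723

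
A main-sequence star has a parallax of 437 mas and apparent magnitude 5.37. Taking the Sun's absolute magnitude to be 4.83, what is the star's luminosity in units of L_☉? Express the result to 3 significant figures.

d = 1/p = 1000/437 mas = 2.288 pc
M = m − 5 log₁₀ d + 5 = 5.37 − 5·0.3595 + 5 = 8.572
M − M_☉ = 8.572 − 4.83 = 3.742
L/L_☉ = 10^(−0.4 × 3.742) = 0.03184

L/L_☉ ≈ 0.0318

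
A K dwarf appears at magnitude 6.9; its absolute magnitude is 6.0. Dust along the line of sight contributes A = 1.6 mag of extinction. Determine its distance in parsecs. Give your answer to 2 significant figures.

m − M = 5 log₁₀(d/10 pc) + A  ⇒  6.9 − (6.0) − 1.6 = 5 log₁₀(d/10)
-0.700 = 5 log₁₀(d/10)
log₁₀ d = (m − M − A)/5 + 1 = 0.8600
d = 10^0.8600 = 7.244 pc

d ≈ 7.2 pc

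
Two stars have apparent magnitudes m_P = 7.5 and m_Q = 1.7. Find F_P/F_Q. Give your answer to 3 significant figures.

Magnitude difference = 5.8
Flux ratio = 10^(−0.4 Δm) = 10^(−0.4 × 5.8) = 10^-2.320 = 4.786×10^-3

F_P/F_Q ≈ 4.79×10^-3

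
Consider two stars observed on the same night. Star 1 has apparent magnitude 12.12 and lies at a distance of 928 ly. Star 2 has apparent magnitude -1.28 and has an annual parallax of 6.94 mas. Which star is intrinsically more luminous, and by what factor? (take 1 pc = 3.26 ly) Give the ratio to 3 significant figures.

Star 2 is more luminous, by a factor of 58700.

Star 1: d = 928 ly / 3.26 = 284.7 pc
Star 1: M = m − 5 log₁₀ d + 5 = 12.12 − 5·2.4543 + 5 = 4.848
Star 2: p = 6.94 mas = 6.94×10^-3″ → d = 1/p = 144.1 pc
Star 2: M = m − 5 log₁₀ d + 5 = -1.28 − 5·2.1586 + 5 = -7.073
ΔM = M_1 − M_2 = 4.848 − (-7.073) = 11.922; smaller M is more luminous → Star 2.
L ratio = 10^(0.4 |ΔM|) = 10^4.769 = 58700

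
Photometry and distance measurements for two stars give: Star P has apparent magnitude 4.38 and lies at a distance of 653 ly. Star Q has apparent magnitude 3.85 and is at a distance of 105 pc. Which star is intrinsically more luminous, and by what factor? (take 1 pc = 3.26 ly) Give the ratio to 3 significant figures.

Star P is more luminous, by a factor of 2.23.

Star P: d = 653 ly / 3.26 = 200.3 pc
Star P: M = m − 5 log₁₀ d + 5 = 4.38 − 5·2.3017 + 5 = -2.128
Star Q: M = m − 5 log₁₀ d + 5 = 3.85 − 5·2.0212 + 5 = -1.256
ΔM = M_P − M_Q = -2.128 − (-1.256) = -0.873; smaller M is more luminous → Star P.
L ratio = 10^(0.4 |ΔM|) = 10^0.349 = 2.234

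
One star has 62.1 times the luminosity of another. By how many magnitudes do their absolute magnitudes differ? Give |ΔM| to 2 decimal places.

|ΔM| ≈ 4.48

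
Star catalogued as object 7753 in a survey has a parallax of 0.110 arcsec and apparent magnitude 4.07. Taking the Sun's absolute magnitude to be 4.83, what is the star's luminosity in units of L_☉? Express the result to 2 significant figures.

L/L_☉ ≈ 1.7

d = 1/p = 1/0.110″ = 9.091 pc
M = m − 5 log₁₀ d + 5 = 4.07 − 5·0.9586 + 5 = 4.277
M − M_☉ = 4.277 − 4.83 = -0.553
L/L_☉ = 10^(−0.4 × -0.553) = 1.664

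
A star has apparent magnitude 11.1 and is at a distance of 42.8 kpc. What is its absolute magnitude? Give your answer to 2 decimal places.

M ≈ -7.06

d = 42.8 kpc = 42800 pc
5 log₁₀(d/10 pc) = 5 log₁₀(42800) − 5 = 18.157
M = m − 5 log₁₀(d/10) = 11.1 − 18.157 = -7.057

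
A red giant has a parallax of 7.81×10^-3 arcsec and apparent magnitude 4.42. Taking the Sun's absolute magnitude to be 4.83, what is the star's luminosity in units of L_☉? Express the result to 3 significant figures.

L/L_☉ ≈ 239

d = 1/p = 1/7.81×10^-3″ = 128.0 pc
M = m − 5 log₁₀ d + 5 = 4.42 − 5·2.1073 + 5 = -1.117
M − M_☉ = -1.117 − 4.83 = -5.947
L/L_☉ = 10^(−0.4 × -5.947) = 239.2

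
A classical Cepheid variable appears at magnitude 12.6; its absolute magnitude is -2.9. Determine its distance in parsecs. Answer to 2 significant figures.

d ≈ 13000 pc

μ = m − M = 15.500
m − M = 5 log₁₀ d − 5
log₁₀ d = (m − M)/5 + 1 = 4.1000
d = 10^4.1000 = 12590 pc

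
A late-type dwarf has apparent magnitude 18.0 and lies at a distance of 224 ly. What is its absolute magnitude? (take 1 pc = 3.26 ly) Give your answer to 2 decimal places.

d = 224 ly / 3.26 = 68.71 pc
5 log₁₀(d/10 pc) = 5 log₁₀(68.71) − 5 = 4.185
M = m − 5 log₁₀(d/10) = 18.0 − 4.185 = 13.815

M ≈ 13.81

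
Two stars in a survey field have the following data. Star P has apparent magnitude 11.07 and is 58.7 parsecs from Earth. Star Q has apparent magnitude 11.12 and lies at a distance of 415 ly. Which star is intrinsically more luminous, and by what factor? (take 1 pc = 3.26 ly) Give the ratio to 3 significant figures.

Star Q is more luminous, by a factor of 4.49.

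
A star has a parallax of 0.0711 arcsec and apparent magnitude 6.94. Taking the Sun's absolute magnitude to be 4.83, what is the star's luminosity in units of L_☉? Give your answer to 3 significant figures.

d = 1/p = 1/0.0711″ = 14.06 pc
M = m − 5 log₁₀ d + 5 = 6.94 − 5·1.1481 + 5 = 6.199
M − M_☉ = 6.199 − 4.83 = 1.369
L/L_☉ = 10^(−0.4 × 1.369) = 0.2833

L/L_☉ ≈ 0.283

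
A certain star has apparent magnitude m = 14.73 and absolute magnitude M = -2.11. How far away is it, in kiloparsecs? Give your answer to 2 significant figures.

d ≈ 23 kpc

μ = m − M = 16.840
m − M = 5 log₁₀ d − 5
log₁₀ d = (m − M)/5 + 1 = 4.3680
d = 10^4.3680 = 23330 pc
= 23.33 kpc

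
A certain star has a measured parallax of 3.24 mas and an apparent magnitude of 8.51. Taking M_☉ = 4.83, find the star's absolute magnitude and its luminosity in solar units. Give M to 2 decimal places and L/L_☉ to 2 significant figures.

d = 1/p = 1000/3.24 mas = 308.6 pc
M = m − 5 log₁₀ d + 5 = 8.51 − 5·2.4895 + 5 = 1.063
M − M_☉ = 1.063 − 4.83 = -3.767
L/L_☉ = 10^(−0.4 × -3.767) = 32.13

M ≈ 1.06; L/L_☉ ≈ 32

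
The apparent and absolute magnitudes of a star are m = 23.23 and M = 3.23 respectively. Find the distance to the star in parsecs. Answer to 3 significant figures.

Distance modulus: m − M = 23.23 − (3.23) = 20.000
m − M = 5 log₁₀ d − 5
log₁₀ d = (m − M)/5 + 1 = 5.0000
d = 10^5.0000 = 100000 pc

d ≈ 100000 pc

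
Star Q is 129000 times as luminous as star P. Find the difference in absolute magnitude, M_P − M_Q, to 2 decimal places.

M_P − M_Q ≈ 12.78

Pogson: ΔM = −2.5 log₁₀(ratio) = −2.5 log₁₀(129000) = −2.5 × 5.1106 = -12.776
Star Q is brighter so has the smaller magnitude: M_P − M_Q is positive.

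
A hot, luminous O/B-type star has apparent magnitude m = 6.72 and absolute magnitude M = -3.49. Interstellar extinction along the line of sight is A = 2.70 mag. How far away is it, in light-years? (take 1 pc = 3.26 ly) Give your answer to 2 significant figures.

m − M = 5 log₁₀(d/10 pc) + A  ⇒  6.72 − (-3.49) − 2.70 = 5 log₁₀(d/10)
7.510 = 5 log₁₀(d/10)
log₁₀ d = (m − M − A)/5 + 1 = 2.5020
d = 10^2.5020 = 317.7 pc
= 1036 ly

d ≈ 1000 ly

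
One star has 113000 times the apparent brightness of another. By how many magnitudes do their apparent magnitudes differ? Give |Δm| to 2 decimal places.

|Δm| ≈ 12.63

Pogson: Δm = −2.5 log₁₀(ratio) = −2.5 log₁₀(113000) = −2.5 × 5.0531 = -12.633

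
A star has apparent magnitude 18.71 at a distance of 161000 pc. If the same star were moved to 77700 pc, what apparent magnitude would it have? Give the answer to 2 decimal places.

m ≈ 17.13

Flux ∝ 1/d², so Δm = 5 log₁₀(d₂/d₁) = 5 log₁₀(77700/161000) = -1.582
m₂ = m₁ + Δm = 18.71 + (-1.582) = 17.128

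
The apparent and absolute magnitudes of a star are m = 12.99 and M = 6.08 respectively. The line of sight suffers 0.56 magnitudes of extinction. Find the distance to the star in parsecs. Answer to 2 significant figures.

m − M = 5 log₁₀(d/10 pc) + A  ⇒  12.99 − (6.08) − 0.56 = 5 log₁₀(d/10)
6.350 = 5 log₁₀(d/10)
log₁₀ d = (m − M − A)/5 + 1 = 2.2700
d = 10^2.2700 = 186.2 pc

d ≈ 190 pc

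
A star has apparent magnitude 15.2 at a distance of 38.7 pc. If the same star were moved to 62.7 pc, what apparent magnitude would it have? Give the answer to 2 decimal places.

m ≈ 16.25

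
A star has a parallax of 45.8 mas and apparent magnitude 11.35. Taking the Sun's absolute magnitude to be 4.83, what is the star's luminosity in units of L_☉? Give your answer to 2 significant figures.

d = 1/p = 1000/45.8 mas = 21.83 pc
M = m − 5 log₁₀ d + 5 = 11.35 − 5·1.3391 + 5 = 9.654
M − M_☉ = 9.654 − 4.83 = 4.824
L/L_☉ = 10^(−0.4 × 4.824) = 0.01176

L/L_☉ ≈ 0.012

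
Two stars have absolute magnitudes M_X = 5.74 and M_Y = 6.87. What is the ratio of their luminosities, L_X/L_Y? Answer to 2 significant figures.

L_X/L_Y ≈ 2.8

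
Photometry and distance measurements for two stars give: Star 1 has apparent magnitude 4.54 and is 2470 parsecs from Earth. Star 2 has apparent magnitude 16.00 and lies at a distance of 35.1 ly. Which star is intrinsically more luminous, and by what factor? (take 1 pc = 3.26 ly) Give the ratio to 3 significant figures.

Star 1: M = m − 5 log₁₀ d + 5 = 4.54 − 5·3.3927 + 5 = -7.423
Star 2: d = 35.1 ly / 3.26 = 10.77 pc
Star 2: M = m − 5 log₁₀ d + 5 = 16.00 − 5·1.0321 + 5 = 15.840
ΔM = M_1 − M_2 = -7.423 − (15.840) = -23.263; smaller M is more luminous → Star 1.
L ratio = 10^(0.4 |ΔM|) = 10^9.305 = 2.019×10^9

Star 1 is more luminous, by a factor of 2.02×10^9.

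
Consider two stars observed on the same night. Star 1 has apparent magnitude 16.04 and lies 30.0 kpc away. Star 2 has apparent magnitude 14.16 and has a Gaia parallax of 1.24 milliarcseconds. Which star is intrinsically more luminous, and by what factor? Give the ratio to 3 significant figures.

Star 1: d = 30.0 kpc = 30000 pc
Star 1: M = m − 5 log₁₀ d + 5 = 16.04 − 5·4.4771 + 5 = -1.346
Star 2: p = 1.24 mas = 1.24×10^-3″ → d = 1/p = 806.5 pc
Star 2: M = m − 5 log₁₀ d + 5 = 14.16 − 5·2.9066 + 5 = 4.627
ΔM = M_1 − M_2 = -1.346 − (4.627) = -5.973; smaller M is more luminous → Star 1.
L ratio = 10^(0.4 |ΔM|) = 10^2.389 = 245.0

Star 1 is more luminous, by a factor of 245.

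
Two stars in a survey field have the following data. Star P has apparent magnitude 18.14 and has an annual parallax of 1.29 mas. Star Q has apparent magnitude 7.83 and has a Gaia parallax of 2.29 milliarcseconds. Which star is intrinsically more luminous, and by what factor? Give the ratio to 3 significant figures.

Star P: p = 1.29 mas = 1.29×10^-3″ → d = 1/p = 775.2 pc
Star P: M = m − 5 log₁₀ d + 5 = 18.14 − 5·2.8894 + 5 = 8.693
Star Q: p = 2.29 mas = 2.29×10^-3″ → d = 1/p = 436.7 pc
Star Q: M = m − 5 log₁₀ d + 5 = 7.83 − 5·2.6402 + 5 = -0.371
ΔM = M_P − M_Q = 8.693 − (-0.371) = 9.064; smaller M is more luminous → Star Q.
L ratio = 10^(0.4 |ΔM|) = 10^3.626 = 4222

Star Q is more luminous, by a factor of 4220.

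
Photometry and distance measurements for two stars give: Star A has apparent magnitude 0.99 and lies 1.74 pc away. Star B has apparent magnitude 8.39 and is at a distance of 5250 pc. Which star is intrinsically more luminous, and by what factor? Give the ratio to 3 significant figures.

Star B is more luminous, by a factor of 9980.

Star A: M = m − 5 log₁₀ d + 5 = 0.99 − 5·0.2405 + 5 = 4.787
Star B: M = m − 5 log₁₀ d + 5 = 8.39 − 5·3.7202 + 5 = -5.211
ΔM = M_A − M_B = 4.787 − (-5.211) = 9.998; smaller M is more luminous → Star B.
L ratio = 10^(0.4 |ΔM|) = 10^3.999 = 9982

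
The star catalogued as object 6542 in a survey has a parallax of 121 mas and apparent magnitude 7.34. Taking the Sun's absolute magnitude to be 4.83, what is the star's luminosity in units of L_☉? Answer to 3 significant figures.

d = 1/p = 1000/121 mas = 8.264 pc
M = m − 5 log₁₀ d + 5 = 7.34 − 5·0.9172 + 5 = 7.754
M − M_☉ = 7.754 − 4.83 = 2.924
L/L_☉ = 10^(−0.4 × 2.924) = 0.06768

L/L_☉ ≈ 0.0677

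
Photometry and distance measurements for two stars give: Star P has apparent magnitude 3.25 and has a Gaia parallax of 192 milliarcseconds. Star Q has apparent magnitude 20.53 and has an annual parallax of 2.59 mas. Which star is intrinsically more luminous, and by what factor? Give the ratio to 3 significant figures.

Star P: p = 192 mas = 0.192″ → d = 1/p = 5.208 pc
Star P: M = m − 5 log₁₀ d + 5 = 3.25 − 5·0.7167 + 5 = 4.667
Star Q: p = 2.59 mas = 2.59×10^-3″ → d = 1/p = 386.1 pc
Star Q: M = m − 5 log₁₀ d + 5 = 20.53 − 5·2.5867 + 5 = 12.596
ΔM = M_P − M_Q = 4.667 − (12.596) = -7.930; smaller M is more luminous → Star P.
L ratio = 10^(0.4 |ΔM|) = 10^3.172 = 1486

Star P is more luminous, by a factor of 1490.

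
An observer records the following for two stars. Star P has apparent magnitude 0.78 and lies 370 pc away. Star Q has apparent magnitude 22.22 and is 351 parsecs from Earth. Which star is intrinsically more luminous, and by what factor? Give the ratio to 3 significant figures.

Star P: M = m − 5 log₁₀ d + 5 = 0.78 − 5·2.5682 + 5 = -7.061
Star Q: M = m − 5 log₁₀ d + 5 = 22.22 − 5·2.5453 + 5 = 14.493
ΔM = M_P − M_Q = -7.061 − (14.493) = -21.554; smaller M is more luminous → Star P.
L ratio = 10^(0.4 |ΔM|) = 10^8.622 = 4.186×10^8

Star P is more luminous, by a factor of 4.19×10^8.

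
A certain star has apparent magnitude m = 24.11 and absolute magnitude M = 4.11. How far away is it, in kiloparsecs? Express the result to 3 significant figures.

d ≈ 100 kpc

Distance modulus: m − M = 24.11 − (4.11) = 20.000
m − M = 5 log₁₀ d − 5
log₁₀ d = (m − M)/5 + 1 = 5.0000
d = 10^5.0000 = 100000 pc
= 100.0 kpc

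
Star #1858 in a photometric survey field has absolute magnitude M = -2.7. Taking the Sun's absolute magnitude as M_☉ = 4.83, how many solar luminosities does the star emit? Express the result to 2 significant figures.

M − M_☉ = -2.7 − 4.83 = -7.530
L/L_☉ = 10^(−0.4 (M − M_☉)) = 10^3.012 = 1028

L/L_☉ ≈ 1000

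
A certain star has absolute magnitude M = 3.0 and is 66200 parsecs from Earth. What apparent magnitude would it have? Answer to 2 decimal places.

m = M + 5 log₁₀ d − 5 = 3.0 + 5·4.8209 − 5 = 22.104

m ≈ 22.10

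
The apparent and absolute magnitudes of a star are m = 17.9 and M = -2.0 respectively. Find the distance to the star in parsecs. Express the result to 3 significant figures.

d ≈ 95500 pc

μ = m − M = 19.900
m − M = 5 log₁₀ d − 5
log₁₀ d = (m − M)/5 + 1 = 4.9800
d = 10^4.9800 = 95500 pc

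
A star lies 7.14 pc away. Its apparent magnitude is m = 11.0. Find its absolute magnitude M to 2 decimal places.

M ≈ 11.73

5 log₁₀(d/10 pc) = 5 log₁₀(7.140) − 5 = -0.732
M = m − 5 log₁₀(d/10) = 11.0 + 0.732 = 11.732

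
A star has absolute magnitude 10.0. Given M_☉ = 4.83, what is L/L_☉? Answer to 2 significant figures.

L/L_☉ ≈ 8.6×10^-3

M − M_☉ = 10.0 − 4.83 = 5.170
L/L_☉ = 10^(−0.4 (M − M_☉)) = 10^-2.068 = 8.551×10^-3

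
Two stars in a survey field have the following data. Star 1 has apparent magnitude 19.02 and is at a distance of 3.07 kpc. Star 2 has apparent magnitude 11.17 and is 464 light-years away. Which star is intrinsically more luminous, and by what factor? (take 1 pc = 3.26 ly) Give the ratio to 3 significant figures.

Star 2 is more luminous, by a factor of 2.97.

Star 1: d = 3.07 kpc = 3070 pc
Star 1: M = m − 5 log₁₀ d + 5 = 19.02 − 5·3.4871 + 5 = 6.584
Star 2: d = 464 ly / 3.26 = 142.3 pc
Star 2: M = m − 5 log₁₀ d + 5 = 11.17 − 5·2.1533 + 5 = 5.403
ΔM = M_1 − M_2 = 6.584 − (5.403) = 1.181; smaller M is more luminous → Star 2.
L ratio = 10^(0.4 |ΔM|) = 10^0.472 = 2.967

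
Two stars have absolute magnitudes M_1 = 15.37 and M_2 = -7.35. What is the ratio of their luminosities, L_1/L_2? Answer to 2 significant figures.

L_1/L_2 ≈ 8.2×10^-10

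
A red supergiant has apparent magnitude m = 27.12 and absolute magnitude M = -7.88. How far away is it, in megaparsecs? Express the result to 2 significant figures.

Distance modulus: m − M = 27.12 − (-7.88) = 35.000
m − M = 5 log₁₀ d − 5
log₁₀ d = (m − M)/5 + 1 = 8.0000
d = 10^8.0000 = 1.000×10^8 pc
= 100.0 Mpc

d ≈ 100 Mpc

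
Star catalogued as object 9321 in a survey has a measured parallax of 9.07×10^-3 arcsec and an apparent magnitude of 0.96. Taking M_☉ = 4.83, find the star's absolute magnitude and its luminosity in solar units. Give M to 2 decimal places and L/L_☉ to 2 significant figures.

M ≈ -4.25; L/L_☉ ≈ 4300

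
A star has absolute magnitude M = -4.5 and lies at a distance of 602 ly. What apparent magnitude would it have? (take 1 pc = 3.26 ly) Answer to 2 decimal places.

m ≈ 1.83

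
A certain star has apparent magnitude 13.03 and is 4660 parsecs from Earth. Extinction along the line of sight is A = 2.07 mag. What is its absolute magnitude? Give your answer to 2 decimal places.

M ≈ -2.38

5 log₁₀(d/10 pc) = 5 log₁₀(4660) − 5 = 13.342
M = m − 5 log₁₀(d/10) − A = 13.03 − 13.342 − 2.07 = -2.382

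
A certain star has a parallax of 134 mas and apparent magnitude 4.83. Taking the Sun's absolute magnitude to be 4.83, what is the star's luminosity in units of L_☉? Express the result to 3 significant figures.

d = 1/p = 1000/134 mas = 7.463 pc
M = m − 5 log₁₀ d + 5 = 4.83 − 5·0.8729 + 5 = 5.466
M − M_☉ = 5.466 − 4.83 = 0.636
L/L_☉ = 10^(−0.4 × 0.636) = 0.5569

L/L_☉ ≈ 0.557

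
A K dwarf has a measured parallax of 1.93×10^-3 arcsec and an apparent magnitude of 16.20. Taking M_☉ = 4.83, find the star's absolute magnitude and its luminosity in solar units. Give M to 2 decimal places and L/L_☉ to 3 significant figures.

d = 1/p = 1/1.93×10^-3″ = 518.1 pc
M = m − 5 log₁₀ d + 5 = 16.20 − 5·2.7144 + 5 = 7.628
M − M_☉ = 7.628 − 4.83 = 2.798
L/L_☉ = 10^(−0.4 × 2.798) = 0.07601

M ≈ 7.63; L/L_☉ ≈ 0.0760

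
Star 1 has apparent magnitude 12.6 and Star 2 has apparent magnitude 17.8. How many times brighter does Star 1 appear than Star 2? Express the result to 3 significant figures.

Δm = 12.6 − (17.8) = -5.2
Flux ratio = 10^(−0.4 Δm) = 10^(−0.4 × -5.2) = 10^2.080 = 120.2

120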